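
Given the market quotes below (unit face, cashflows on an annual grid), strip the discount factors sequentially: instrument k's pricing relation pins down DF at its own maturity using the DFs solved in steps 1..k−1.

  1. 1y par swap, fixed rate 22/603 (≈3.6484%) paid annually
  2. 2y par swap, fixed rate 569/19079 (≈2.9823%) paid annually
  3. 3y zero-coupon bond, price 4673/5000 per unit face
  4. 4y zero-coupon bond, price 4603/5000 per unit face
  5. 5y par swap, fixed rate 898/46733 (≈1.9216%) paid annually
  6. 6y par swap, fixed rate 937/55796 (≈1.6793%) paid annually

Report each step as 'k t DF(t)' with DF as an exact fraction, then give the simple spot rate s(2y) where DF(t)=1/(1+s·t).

step 1 [1y] swap r/1=22/603: DF=(1 − 22/603·(0))/(1+22/603) = 603/625 ≈ 0.964800
step 2 [2y] swap r/1=569/19079: DF=(1 − 569/19079·(0.964800))/(1+569/19079) = 9431/10000 ≈ 0.943100
step 3 [3y] zero: DF = P = 4673/5000 ≈ 0.934600
step 4 [4y] zero: DF = P = 4603/5000 ≈ 0.920600
step 5 [5y] swap r/1=898/46733: DF=(1 − 898/46733·(0.964800+0.943100+0.934600+0.920600))/(1+898/46733) = 4551/5000 ≈ 0.910200
step 6 [6y] swap r/1=937/55796: DF=(1 − 937/55796·(0.964800+0.943100+0.934600+0.920600+0.910200))/(1+937/55796) = 9063/10000 ≈ 0.906300

1 1 603/625
2 2 9431/10000
3 3 4673/5000
4 4 4603/5000
5 5 4551/5000
6 6 9063/10000
s(2y) = (1/(9431/10000) − 1)/(2) = 569/18862 ≈ 3.0166%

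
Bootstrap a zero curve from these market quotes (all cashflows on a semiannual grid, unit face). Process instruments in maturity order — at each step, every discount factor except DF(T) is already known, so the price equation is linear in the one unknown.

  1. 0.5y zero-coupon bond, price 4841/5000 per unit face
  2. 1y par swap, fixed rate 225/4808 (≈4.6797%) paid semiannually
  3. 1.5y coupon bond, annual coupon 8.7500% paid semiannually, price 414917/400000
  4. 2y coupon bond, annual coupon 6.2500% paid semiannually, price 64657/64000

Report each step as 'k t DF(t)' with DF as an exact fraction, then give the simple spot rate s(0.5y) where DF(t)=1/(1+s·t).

step 1 [0.5y] zero: DF = P = 4841/5000 ≈ 0.968200
step 2 [1y] swap r/2=225/9616: DF=(1 − 225/9616·(0.968200))/(1+225/9616) = 191/200 ≈ 0.955000
step 3 [1.5y] bond c/2=7/160: DF=(414917/400000 − 7/160·(0.968200+0.955000))/(1+7/160) = 2283/2500 ≈ 0.913200
step 4 [2y] bond c/2=1/32: DF=(64657/64000 − 1/32·(0.968200+0.955000+0.913200))/(1+1/32) = 8937/10000 ≈ 0.893700

1 1/2 4841/5000
2 1 191/200
3 3/2 2283/2500
4 2 8937/10000
s(0.5y) = (1/(4841/5000) − 1)/(1/2) = 318/4841 ≈ 6.5689%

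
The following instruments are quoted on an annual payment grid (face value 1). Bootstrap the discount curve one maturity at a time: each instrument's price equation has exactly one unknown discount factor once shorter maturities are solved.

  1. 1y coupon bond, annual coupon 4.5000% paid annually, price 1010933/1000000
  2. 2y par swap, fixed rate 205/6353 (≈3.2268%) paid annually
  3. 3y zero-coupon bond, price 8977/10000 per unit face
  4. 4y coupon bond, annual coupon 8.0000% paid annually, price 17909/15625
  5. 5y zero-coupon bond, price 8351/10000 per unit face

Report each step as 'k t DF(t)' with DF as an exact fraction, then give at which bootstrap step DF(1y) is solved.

1 1 4837/5000
2 2 1877/2000
3 3 8977/10000
4 4 1067/1250
5 5 8351/10000
DF(1y) is solved at step 1

step 1 [1y] bond c/1=9/200: DF=(1010933/1000000 − 9/200·(0))/(1+9/200) = 4837/5000 ≈ 0.967400
step 2 [2y] swap r/1=205/6353: DF=(1 − 205/6353·(0.967400))/(1+205/6353) = 1877/2000 ≈ 0.938500
step 3 [3y] zero: DF = P = 8977/10000 ≈ 0.897700
step 4 [4y] bond c/1=2/25: DF=(17909/15625 − 2/25·(0.967400+0.938500+0.897700))/(1+2/25) = 1067/1250 ≈ 0.853600
step 5 [5y] zero: DF = P = 8351/10000 ≈ 0.835100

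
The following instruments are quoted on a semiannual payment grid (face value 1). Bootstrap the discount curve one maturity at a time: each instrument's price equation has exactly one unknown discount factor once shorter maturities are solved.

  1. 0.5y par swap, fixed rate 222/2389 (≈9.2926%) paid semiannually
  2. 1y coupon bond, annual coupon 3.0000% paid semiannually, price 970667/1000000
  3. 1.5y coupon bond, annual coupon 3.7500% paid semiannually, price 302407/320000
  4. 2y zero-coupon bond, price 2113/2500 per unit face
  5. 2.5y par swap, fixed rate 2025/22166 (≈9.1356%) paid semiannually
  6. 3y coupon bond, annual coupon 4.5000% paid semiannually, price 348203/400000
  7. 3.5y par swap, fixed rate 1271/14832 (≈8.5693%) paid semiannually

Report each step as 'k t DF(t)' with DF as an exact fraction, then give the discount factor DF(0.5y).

1 1/2 2389/2500
2 1 4711/5000
3 3/2 8927/10000
4 2 2113/2500
5 5/2 319/400
6 3 3769/5000
7 7/2 3729/5000
DF(0.5y) = 2389/2500 ≈ 0.955600

step 1 [0.5y] swap r/2=111/2389: DF=(1 − 111/2389·(0))/(1+111/2389) = 2389/2500 ≈ 0.955600
step 2 [1y] bond c/2=3/200: DF=(970667/1000000 − 3/200·(0.955600))/(1+3/200) = 4711/5000 ≈ 0.942200
step 3 [1.5y] bond c/2=3/160: DF=(302407/320000 − 3/160·(0.955600+0.942200))/(1+3/160) = 8927/10000 ≈ 0.892700
step 4 [2y] zero: DF = P = 2113/2500 ≈ 0.845200
step 5 [2.5y] swap r/2=2025/44332: DF=(1 − 2025/44332·(0.955600+0.942200+0.892700+0.845200))/(1+2025/44332) = 319/400 ≈ 0.797500
step 6 [3y] bond c/2=9/400: DF=(348203/400000 − 9/400·(0.955600+0.942200+0.892700+0.845200+0.797500))/(1+9/400) = 3769/5000 ≈ 0.753800
step 7 [3.5y] swap r/2=1271/29664: DF=(1 − 1271/29664·(0.955600+0.942200+0.892700+0.845200+0.797500+0.753800))/(1+1271/29664) = 3729/5000 ≈ 0.745800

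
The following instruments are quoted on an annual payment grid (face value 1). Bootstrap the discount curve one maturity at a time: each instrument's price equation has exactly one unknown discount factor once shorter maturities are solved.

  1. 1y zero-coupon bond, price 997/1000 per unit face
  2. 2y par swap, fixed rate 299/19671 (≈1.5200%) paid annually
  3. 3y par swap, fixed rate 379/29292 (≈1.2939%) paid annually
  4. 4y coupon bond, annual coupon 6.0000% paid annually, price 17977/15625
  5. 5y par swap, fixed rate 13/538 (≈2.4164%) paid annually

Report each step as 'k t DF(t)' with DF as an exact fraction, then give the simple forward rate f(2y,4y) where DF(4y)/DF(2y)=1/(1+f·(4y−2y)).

step 1 [1y] zero: DF = P = 997/1000 ≈ 0.997000
step 2 [2y] swap r/1=299/19671: DF=(1 − 299/19671·(0.997000))/(1+299/19671) = 9701/10000 ≈ 0.970100
step 3 [3y] swap r/1=379/29292: DF=(1 − 379/29292·(0.997000+0.970100))/(1+379/29292) = 9621/10000 ≈ 0.962100
step 4 [4y] bond c/1=3/50: DF=(17977/15625 − 3/50·(0.997000+0.970100+0.962100))/(1+3/50) = 2299/2500 ≈ 0.919600
step 5 [5y] swap r/1=13/538: DF=(1 − 13/538·(0.997000+0.970100+0.962100+0.919600))/(1+13/538) = 1107/1250 ≈ 0.885600

1 1 997/1000
2 2 9701/10000
3 3 9621/10000
4 4 2299/2500
5 5 1107/1250
f(2y,4y) = ((9701/10000)/(2299/2500) − 1)/(2) = 505/18392 ≈ 2.7458%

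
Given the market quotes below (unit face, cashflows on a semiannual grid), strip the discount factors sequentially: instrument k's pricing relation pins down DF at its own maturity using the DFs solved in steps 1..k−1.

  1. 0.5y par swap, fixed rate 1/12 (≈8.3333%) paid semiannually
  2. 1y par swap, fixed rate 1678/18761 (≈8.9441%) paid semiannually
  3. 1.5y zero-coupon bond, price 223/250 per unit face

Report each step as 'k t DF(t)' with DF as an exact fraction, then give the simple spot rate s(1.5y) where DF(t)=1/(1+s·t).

1 1/2 24/25
2 1 9161/10000
3 3/2 223/250
s(1.5y) = (1/(223/250) − 1)/(3/2) = 18/223 ≈ 8.0717%

step 1 [0.5y] swap r/2=1/24: DF=(1 − 1/24·(0))/(1+1/24) = 24/25 ≈ 0.960000
step 2 [1y] swap r/2=839/18761: DF=(1 − 839/18761·(0.960000))/(1+839/18761) = 9161/10000 ≈ 0.916100
step 3 [1.5y] zero: DF = P = 223/250 ≈ 0.892000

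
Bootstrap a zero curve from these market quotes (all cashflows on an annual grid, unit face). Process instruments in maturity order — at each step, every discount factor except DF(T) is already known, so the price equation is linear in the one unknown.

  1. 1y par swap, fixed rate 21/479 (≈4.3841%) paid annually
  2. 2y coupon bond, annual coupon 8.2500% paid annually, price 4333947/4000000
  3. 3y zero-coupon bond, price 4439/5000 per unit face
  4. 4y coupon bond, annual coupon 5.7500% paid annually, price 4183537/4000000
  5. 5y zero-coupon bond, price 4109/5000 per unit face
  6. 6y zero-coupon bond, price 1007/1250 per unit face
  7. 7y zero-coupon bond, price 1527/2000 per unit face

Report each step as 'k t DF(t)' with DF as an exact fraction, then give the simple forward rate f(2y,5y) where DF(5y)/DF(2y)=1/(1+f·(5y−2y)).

1 1 479/500
2 2 9279/10000
3 3 4439/5000
4 4 4191/5000
5 5 4109/5000
6 6 1007/1250
7 7 1527/2000
f(2y,5y) = ((9279/10000)/(4109/5000) − 1)/(3) = 1061/24654 ≈ 4.3036%

step 1 [1y] swap r/1=21/479: DF=(1 − 21/479·(0))/(1+21/479) = 479/500 ≈ 0.958000
step 2 [2y] bond c/1=33/400: DF=(4333947/4000000 − 33/400·(0.958000))/(1+33/400) = 9279/10000 ≈ 0.927900
step 3 [3y] zero: DF = P = 4439/5000 ≈ 0.887800
step 4 [4y] bond c/1=23/400: DF=(4183537/4000000 − 23/400·(0.958000+0.927900+0.887800))/(1+23/400) = 4191/5000 ≈ 0.838200
step 5 [5y] zero: DF = P = 4109/5000 ≈ 0.821800
step 6 [6y] zero: DF = P = 1007/1250 ≈ 0.805600
step 7 [7y] zero: DF = P = 1527/2000 ≈ 0.763500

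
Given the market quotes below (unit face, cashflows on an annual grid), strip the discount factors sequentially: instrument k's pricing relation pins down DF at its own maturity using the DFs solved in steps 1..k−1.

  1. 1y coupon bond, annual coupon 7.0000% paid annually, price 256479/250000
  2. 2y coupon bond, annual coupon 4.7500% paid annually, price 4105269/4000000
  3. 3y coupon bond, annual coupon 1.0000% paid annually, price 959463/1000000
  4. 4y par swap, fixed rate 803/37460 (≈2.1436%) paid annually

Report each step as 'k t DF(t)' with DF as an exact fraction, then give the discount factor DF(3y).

1 1 2397/2500
2 2 9363/10000
3 3 582/625
4 4 9197/10000
DF(3y) = 582/625 ≈ 0.931200

step 1 [1y] bond c/1=7/100: DF=(256479/250000 − 7/100·(0))/(1+7/100) = 2397/2500 ≈ 0.958800
step 2 [2y] bond c/1=19/400: DF=(4105269/4000000 − 19/400·(0.958800))/(1+19/400) = 9363/10000 ≈ 0.936300
step 3 [3y] bond c/1=1/100: DF=(959463/1000000 − 1/100·(0.958800+0.936300))/(1+1/100) = 582/625 ≈ 0.931200
step 4 [4y] swap r/1=803/37460: DF=(1 − 803/37460·(0.958800+0.936300+0.931200))/(1+803/37460) = 9197/10000 ≈ 0.919700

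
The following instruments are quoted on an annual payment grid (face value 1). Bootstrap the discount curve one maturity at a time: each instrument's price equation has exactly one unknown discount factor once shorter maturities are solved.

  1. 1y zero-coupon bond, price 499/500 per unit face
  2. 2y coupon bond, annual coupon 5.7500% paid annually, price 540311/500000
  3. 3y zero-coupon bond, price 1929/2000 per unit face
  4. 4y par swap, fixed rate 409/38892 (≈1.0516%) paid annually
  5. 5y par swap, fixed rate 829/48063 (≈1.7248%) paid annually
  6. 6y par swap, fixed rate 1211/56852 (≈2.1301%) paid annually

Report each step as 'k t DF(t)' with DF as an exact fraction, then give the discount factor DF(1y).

step 1 [1y] zero: DF = P = 499/500 ≈ 0.998000
step 2 [2y] bond c/1=23/400: DF=(540311/500000 − 23/400·(0.998000))/(1+23/400) = 2419/2500 ≈ 0.967600
step 3 [3y] zero: DF = P = 1929/2000 ≈ 0.964500
step 4 [4y] swap r/1=409/38892: DF=(1 − 409/38892·(0.998000+0.967600+0.964500))/(1+409/38892) = 9591/10000 ≈ 0.959100
step 5 [5y] swap r/1=829/48063: DF=(1 − 829/48063·(0.998000+0.967600+0.964500+0.959100))/(1+829/48063) = 9171/10000 ≈ 0.917100
step 6 [6y] swap r/1=1211/56852: DF=(1 − 1211/56852·(0.998000+0.967600+0.964500+0.959100+0.917100))/(1+1211/56852) = 8789/10000 ≈ 0.878900

1 1 499/500
2 2 2419/2500
3 3 1929/2000
4 4 9591/10000
5 5 9171/10000
6 6 8789/10000
DF(1y) = 499/500 ≈ 0.998000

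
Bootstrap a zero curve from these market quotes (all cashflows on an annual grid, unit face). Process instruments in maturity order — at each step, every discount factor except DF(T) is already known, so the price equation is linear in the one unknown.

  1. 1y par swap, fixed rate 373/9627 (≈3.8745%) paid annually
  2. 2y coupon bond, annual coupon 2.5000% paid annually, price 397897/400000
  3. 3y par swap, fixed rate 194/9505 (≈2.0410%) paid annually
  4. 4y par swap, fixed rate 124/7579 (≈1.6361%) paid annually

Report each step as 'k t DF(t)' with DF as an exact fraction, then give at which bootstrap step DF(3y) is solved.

step 1 [1y] swap r/1=373/9627: DF=(1 − 373/9627·(0))/(1+373/9627) = 9627/10000 ≈ 0.962700
step 2 [2y] bond c/1=1/40: DF=(397897/400000 − 1/40·(0.962700))/(1+1/40) = 947/1000 ≈ 0.947000
step 3 [3y] swap r/1=194/9505: DF=(1 − 194/9505·(0.962700+0.947000))/(1+194/9505) = 4709/5000 ≈ 0.941800
step 4 [4y] swap r/1=124/7579: DF=(1 − 124/7579·(0.962700+0.947000+0.941800))/(1+124/7579) = 469/500 ≈ 0.938000

1 1 9627/10000
2 2 947/1000
3 3 4709/5000
4 4 469/500
DF(3y) is solved at step 3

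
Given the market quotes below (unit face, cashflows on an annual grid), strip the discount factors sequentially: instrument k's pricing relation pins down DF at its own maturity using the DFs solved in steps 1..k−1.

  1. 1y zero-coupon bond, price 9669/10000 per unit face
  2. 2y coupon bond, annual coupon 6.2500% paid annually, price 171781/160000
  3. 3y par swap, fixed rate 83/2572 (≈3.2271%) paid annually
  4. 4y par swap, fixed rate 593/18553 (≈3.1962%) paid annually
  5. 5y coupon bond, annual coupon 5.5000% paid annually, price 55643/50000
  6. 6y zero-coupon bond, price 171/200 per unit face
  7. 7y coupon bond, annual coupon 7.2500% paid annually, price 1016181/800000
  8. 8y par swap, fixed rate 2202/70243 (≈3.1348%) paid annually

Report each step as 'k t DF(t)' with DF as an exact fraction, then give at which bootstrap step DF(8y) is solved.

step 1 [1y] zero: DF = P = 9669/10000 ≈ 0.966900
step 2 [2y] bond c/1=1/16: DF=(171781/160000 − 1/16·(0.966900))/(1+1/16) = 596/625 ≈ 0.953600
step 3 [3y] swap r/1=83/2572: DF=(1 − 83/2572·(0.966900+0.953600))/(1+83/2572) = 9087/10000 ≈ 0.908700
step 4 [4y] swap r/1=593/18553: DF=(1 − 593/18553·(0.966900+0.953600+0.908700))/(1+593/18553) = 4407/5000 ≈ 0.881400
step 5 [5y] bond c/1=11/200: DF=(55643/50000 − 11/200·(0.966900+0.953600+0.908700+0.881400))/(1+11/200) = 4307/5000 ≈ 0.861400
step 6 [6y] zero: DF = P = 171/200 ≈ 0.855000
step 7 [7y] bond c/1=29/400: DF=(1016181/800000 − 29/400·(0.966900+0.953600+0.908700+0.881400+0.861400+0.855000))/(1+29/400) = 327/400 ≈ 0.817500
step 8 [8y] swap r/1=2202/70243: DF=(1 − 2202/70243·(0.966900+0.953600+0.908700+0.881400+0.861400+0.855000+0.817500))/(1+2202/70243) = 3899/5000 ≈ 0.779800

1 1 9669/10000
2 2 596/625
3 3 9087/10000
4 4 4407/5000
5 5 4307/5000
6 6 171/200
7 7 327/400
8 8 3899/5000
DF(8y) is solved at step 8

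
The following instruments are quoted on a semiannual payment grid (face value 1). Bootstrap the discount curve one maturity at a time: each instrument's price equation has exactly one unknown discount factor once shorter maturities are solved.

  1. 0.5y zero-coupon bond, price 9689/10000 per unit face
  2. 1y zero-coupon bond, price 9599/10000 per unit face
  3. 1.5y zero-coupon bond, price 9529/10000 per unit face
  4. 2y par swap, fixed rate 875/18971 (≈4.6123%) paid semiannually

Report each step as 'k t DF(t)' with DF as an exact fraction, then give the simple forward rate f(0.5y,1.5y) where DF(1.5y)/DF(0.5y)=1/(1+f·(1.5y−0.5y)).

1 1/2 9689/10000
2 1 9599/10000
3 3/2 9529/10000
4 2 73/80
f(0.5y,1.5y) = ((9689/10000)/(9529/10000) − 1)/(1) = 160/9529 ≈ 1.6791%

step 1 [0.5y] zero: DF = P = 9689/10000 ≈ 0.968900
step 2 [1y] zero: DF = P = 9599/10000 ≈ 0.959900
step 3 [1.5y] zero: DF = P = 9529/10000 ≈ 0.952900
step 4 [2y] swap r/2=875/37942: DF=(1 − 875/37942·(0.968900+0.959900+0.952900))/(1+875/37942) = 73/80 ≈ 0.912500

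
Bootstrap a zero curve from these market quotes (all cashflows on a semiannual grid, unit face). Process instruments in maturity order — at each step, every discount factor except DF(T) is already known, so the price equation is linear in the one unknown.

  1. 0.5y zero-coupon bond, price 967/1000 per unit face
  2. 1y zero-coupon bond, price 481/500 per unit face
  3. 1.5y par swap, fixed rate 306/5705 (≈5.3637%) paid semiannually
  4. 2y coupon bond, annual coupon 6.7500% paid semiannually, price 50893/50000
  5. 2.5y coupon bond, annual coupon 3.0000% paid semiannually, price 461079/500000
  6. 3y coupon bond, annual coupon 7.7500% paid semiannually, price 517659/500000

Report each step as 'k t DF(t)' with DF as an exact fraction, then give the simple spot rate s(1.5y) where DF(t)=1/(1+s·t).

1 1/2 967/1000
2 1 481/500
3 3/2 1847/2000
4 2 1783/2000
5 5/2 2133/2500
6 3 2063/2500
s(1.5y) = (1/(1847/2000) − 1)/(3/2) = 102/1847 ≈ 5.5225%

step 1 [0.5y] zero: DF = P = 967/1000 ≈ 0.967000
step 2 [1y] zero: DF = P = 481/500 ≈ 0.962000
step 3 [1.5y] swap r/2=153/5705: DF=(1 − 153/5705·(0.967000+0.962000))/(1+153/5705) = 1847/2000 ≈ 0.923500
step 4 [2y] bond c/2=27/800: DF=(50893/50000 − 27/800·(0.967000+0.962000+0.923500))/(1+27/800) = 1783/2000 ≈ 0.891500
step 5 [2.5y] bond c/2=3/200: DF=(461079/500000 − 3/200·(0.967000+0.962000+0.923500+0.891500))/(1+3/200) = 2133/2500 ≈ 0.853200
step 6 [3y] bond c/2=31/800: DF=(517659/500000 − 31/800·(0.967000+0.962000+0.923500+0.891500+0.853200))/(1+31/800) = 2063/2500 ≈ 0.825200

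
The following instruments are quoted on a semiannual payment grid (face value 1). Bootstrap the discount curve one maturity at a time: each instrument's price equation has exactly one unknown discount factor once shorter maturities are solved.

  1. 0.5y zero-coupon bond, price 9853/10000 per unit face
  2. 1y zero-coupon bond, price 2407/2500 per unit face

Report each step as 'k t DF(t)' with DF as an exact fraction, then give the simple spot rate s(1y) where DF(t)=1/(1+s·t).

1 1/2 9853/10000
2 1 2407/2500
s(1y) = (1/(2407/2500) − 1)/(1) = 93/2407 ≈ 3.8637%

step 1 [0.5y] zero: DF = P = 9853/10000 ≈ 0.985300
step 2 [1y] zero: DF = P = 2407/2500 ≈ 0.962800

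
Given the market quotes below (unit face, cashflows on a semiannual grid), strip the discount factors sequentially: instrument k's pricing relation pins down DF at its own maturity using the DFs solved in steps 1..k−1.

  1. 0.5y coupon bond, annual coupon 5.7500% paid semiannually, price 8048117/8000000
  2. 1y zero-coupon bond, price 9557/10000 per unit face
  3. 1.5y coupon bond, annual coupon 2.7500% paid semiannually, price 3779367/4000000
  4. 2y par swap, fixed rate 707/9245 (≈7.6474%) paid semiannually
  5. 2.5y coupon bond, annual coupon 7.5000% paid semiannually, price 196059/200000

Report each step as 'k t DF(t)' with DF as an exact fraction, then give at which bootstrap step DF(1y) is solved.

1 1/2 9779/10000
2 1 9557/10000
3 3/2 4529/5000
4 2 4293/5000
5 5/2 507/625
DF(1y) is solved at step 2

step 1 [0.5y] bond c/2=23/800: DF=(8048117/8000000 − 23/800·(0))/(1+23/800) = 9779/10000 ≈ 0.977900
step 2 [1y] zero: DF = P = 9557/10000 ≈ 0.955700
step 3 [1.5y] bond c/2=11/800: DF=(3779367/4000000 − 11/800·(0.977900+0.955700))/(1+11/800) = 4529/5000 ≈ 0.905800
step 4 [2y] swap r/2=707/18490: DF=(1 − 707/18490·(0.977900+0.955700+0.905800))/(1+707/18490) = 4293/5000 ≈ 0.858600
step 5 [2.5y] bond c/2=3/80: DF=(196059/200000 − 3/80·(0.977900+0.955700+0.905800+0.858600))/(1+3/80) = 507/625 ≈ 0.811200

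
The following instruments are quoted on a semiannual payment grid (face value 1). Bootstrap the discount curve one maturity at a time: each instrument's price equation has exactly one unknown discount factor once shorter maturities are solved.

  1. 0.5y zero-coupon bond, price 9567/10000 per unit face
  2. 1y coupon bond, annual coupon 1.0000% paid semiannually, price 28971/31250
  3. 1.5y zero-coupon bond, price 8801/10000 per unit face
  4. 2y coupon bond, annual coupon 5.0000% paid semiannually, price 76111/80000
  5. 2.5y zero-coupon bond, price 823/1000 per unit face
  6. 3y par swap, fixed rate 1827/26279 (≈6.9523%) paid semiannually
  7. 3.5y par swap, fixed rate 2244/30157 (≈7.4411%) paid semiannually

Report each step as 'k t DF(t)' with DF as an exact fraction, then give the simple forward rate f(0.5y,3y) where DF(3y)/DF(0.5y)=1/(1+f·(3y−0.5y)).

1 1/2 9567/10000
2 1 9177/10000
3 3/2 8801/10000
4 2 861/1000
5 5/2 823/1000
6 3 8173/10000
7 7/2 1939/2500
f(0.5y,3y) = ((9567/10000)/(8173/10000) − 1)/(5/2) = 2788/40865 ≈ 6.8225%

step 1 [0.5y] zero: DF = P = 9567/10000 ≈ 0.956700
step 2 [1y] bond c/2=1/200: DF=(28971/31250 − 1/200·(0.956700))/(1+1/200) = 9177/10000 ≈ 0.917700
step 3 [1.5y] zero: DF = P = 8801/10000 ≈ 0.880100
step 4 [2y] bond c/2=1/40: DF=(76111/80000 − 1/40·(0.956700+0.917700+0.880100))/(1+1/40) = 861/1000 ≈ 0.861000
step 5 [2.5y] zero: DF = P = 823/1000 ≈ 0.823000
step 6 [3y] swap r/2=1827/52558: DF=(1 − 1827/52558·(0.956700+0.917700+0.880100+0.861000+0.823000))/(1+1827/52558) = 8173/10000 ≈ 0.817300
step 7 [3.5y] swap r/2=1122/30157: DF=(1 − 1122/30157·(0.956700+0.917700+0.880100+0.861000+0.823000+0.817300))/(1+1122/30157) = 1939/2500 ≈ 0.775600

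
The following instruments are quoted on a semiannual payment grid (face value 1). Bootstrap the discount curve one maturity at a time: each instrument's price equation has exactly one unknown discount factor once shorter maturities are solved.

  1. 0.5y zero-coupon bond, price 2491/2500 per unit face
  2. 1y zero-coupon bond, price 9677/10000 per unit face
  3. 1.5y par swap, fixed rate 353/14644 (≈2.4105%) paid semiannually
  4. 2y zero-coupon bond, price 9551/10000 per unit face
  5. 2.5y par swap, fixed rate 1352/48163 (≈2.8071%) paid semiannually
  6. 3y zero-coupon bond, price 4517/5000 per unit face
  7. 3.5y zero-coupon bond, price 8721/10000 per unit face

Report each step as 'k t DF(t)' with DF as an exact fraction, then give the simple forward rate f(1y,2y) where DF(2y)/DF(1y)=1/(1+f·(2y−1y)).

step 1 [0.5y] zero: DF = P = 2491/2500 ≈ 0.996400
step 2 [1y] zero: DF = P = 9677/10000 ≈ 0.967700
step 3 [1.5y] swap r/2=353/29288: DF=(1 − 353/29288·(0.996400+0.967700))/(1+353/29288) = 9647/10000 ≈ 0.964700
step 4 [2y] zero: DF = P = 9551/10000 ≈ 0.955100
step 5 [2.5y] swap r/2=676/48163: DF=(1 − 676/48163·(0.996400+0.967700+0.964700+0.955100))/(1+676/48163) = 2331/2500 ≈ 0.932400
step 6 [3y] zero: DF = P = 4517/5000 ≈ 0.903400
step 7 [3.5y] zero: DF = P = 8721/10000 ≈ 0.872100

1 1/2 2491/2500
2 1 9677/10000
3 3/2 9647/10000
4 2 9551/10000
5 5/2 2331/2500
6 3 4517/5000
7 7/2 8721/10000
f(1y,2y) = ((9677/10000)/(9551/10000) − 1)/(1) = 126/9551 ≈ 1.3192%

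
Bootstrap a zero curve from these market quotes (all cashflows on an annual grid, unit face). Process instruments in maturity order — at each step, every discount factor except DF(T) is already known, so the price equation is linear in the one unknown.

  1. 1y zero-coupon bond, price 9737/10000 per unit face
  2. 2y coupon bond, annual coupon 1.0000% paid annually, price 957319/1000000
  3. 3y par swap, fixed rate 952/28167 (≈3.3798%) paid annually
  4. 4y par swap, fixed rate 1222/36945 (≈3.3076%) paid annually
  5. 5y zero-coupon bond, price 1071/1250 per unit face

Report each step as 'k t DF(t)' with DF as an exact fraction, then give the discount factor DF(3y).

1 1 9737/10000
2 2 4691/5000
3 3 1131/1250
4 4 4389/5000
5 5 1071/1250
DF(3y) = 1131/1250 ≈ 0.904800

step 1 [1y] zero: DF = P = 9737/10000 ≈ 0.973700
step 2 [2y] bond c/1=1/100: DF=(957319/1000000 − 1/100·(0.973700))/(1+1/100) = 4691/5000 ≈ 0.938200
step 3 [3y] swap r/1=952/28167: DF=(1 − 952/28167·(0.973700+0.938200))/(1+952/28167) = 1131/1250 ≈ 0.904800
step 4 [4y] swap r/1=1222/36945: DF=(1 − 1222/36945·(0.973700+0.938200+0.904800))/(1+1222/36945) = 4389/5000 ≈ 0.877800
step 5 [5y] zero: DF = P = 1071/1250 ≈ 0.856800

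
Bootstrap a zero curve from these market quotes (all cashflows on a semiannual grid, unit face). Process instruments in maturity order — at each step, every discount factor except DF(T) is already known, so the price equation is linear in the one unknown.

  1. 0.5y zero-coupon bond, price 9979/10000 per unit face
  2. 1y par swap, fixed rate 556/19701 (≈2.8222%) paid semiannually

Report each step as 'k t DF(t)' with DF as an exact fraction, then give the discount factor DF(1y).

step 1 [0.5y] zero: DF = P = 9979/10000 ≈ 0.997900
step 2 [1y] swap r/2=278/19701: DF=(1 − 278/19701·(0.997900))/(1+278/19701) = 4861/5000 ≈ 0.972200

1 1/2 9979/10000
2 1 4861/5000
DF(1y) = 4861/5000 ≈ 0.972200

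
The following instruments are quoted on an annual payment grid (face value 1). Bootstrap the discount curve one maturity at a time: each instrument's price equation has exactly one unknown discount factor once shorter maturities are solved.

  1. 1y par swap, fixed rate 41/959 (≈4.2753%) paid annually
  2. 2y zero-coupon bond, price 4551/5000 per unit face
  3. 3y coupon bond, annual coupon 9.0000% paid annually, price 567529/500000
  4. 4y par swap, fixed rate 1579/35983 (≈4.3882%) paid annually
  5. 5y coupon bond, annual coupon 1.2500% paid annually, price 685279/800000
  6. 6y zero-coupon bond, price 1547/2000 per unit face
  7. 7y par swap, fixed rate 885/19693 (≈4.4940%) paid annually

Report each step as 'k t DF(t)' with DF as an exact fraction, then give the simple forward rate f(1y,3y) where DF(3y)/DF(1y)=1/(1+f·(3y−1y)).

step 1 [1y] swap r/1=41/959: DF=(1 − 41/959·(0))/(1+41/959) = 959/1000 ≈ 0.959000
step 2 [2y] zero: DF = P = 4551/5000 ≈ 0.910200
step 3 [3y] bond c/1=9/100: DF=(567529/500000 − 9/100·(0.959000+0.910200))/(1+9/100) = 887/1000 ≈ 0.887000
step 4 [4y] swap r/1=1579/35983: DF=(1 − 1579/35983·(0.959000+0.910200+0.887000))/(1+1579/35983) = 8421/10000 ≈ 0.842100
step 5 [5y] bond c/1=1/80: DF=(685279/800000 − 1/80·(0.959000+0.910200+0.887000+0.842100))/(1+1/80) = 501/625 ≈ 0.801600
step 6 [6y] zero: DF = P = 1547/2000 ≈ 0.773500
step 7 [7y] swap r/1=885/19693: DF=(1 − 885/19693·(0.959000+0.910200+0.887000+0.842100+0.801600+0.773500))/(1+885/19693) = 1469/2000 ≈ 0.734500

1 1 959/1000
2 2 4551/5000
3 3 887/1000
4 4 8421/10000
5 5 501/625
6 6 1547/2000
7 7 1469/2000
f(1y,3y) = ((959/1000)/(887/1000) − 1)/(2) = 36/887 ≈ 4.0586%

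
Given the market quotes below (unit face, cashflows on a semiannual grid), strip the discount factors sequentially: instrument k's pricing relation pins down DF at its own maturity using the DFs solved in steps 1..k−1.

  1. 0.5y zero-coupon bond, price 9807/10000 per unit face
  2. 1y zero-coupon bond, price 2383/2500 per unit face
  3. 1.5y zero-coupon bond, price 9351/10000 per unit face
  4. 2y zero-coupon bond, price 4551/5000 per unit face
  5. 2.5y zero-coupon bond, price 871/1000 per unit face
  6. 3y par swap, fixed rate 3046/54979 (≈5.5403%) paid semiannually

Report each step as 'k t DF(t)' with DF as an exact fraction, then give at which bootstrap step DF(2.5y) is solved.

step 1 [0.5y] zero: DF = P = 9807/10000 ≈ 0.980700
step 2 [1y] zero: DF = P = 2383/2500 ≈ 0.953200
step 3 [1.5y] zero: DF = P = 9351/10000 ≈ 0.935100
step 4 [2y] zero: DF = P = 4551/5000 ≈ 0.910200
step 5 [2.5y] zero: DF = P = 871/1000 ≈ 0.871000
step 6 [3y] swap r/2=1523/54979: DF=(1 − 1523/54979·(0.980700+0.953200+0.935100+0.910200+0.871000))/(1+1523/54979) = 8477/10000 ≈ 0.847700

1 1/2 9807/10000
2 1 2383/2500
3 3/2 9351/10000
4 2 4551/5000
5 5/2 871/1000
6 3 8477/10000
DF(2.5y) is solved at step 5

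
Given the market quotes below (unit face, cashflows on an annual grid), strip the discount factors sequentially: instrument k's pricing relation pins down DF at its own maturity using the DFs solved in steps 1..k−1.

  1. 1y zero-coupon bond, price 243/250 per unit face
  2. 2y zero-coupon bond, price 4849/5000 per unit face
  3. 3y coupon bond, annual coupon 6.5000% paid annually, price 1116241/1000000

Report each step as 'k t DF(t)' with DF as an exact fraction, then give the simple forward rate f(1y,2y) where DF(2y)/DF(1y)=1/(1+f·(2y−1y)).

step 1 [1y] zero: DF = P = 243/250 ≈ 0.972000
step 2 [2y] zero: DF = P = 4849/5000 ≈ 0.969800
step 3 [3y] bond c/1=13/200: DF=(1116241/1000000 − 13/200·(0.972000+0.969800))/(1+13/200) = 581/625 ≈ 0.929600

1 1 243/250
2 2 4849/5000
3 3 581/625
f(1y,2y) = ((243/250)/(4849/5000) − 1)/(1) = 11/4849 ≈ 0.2269%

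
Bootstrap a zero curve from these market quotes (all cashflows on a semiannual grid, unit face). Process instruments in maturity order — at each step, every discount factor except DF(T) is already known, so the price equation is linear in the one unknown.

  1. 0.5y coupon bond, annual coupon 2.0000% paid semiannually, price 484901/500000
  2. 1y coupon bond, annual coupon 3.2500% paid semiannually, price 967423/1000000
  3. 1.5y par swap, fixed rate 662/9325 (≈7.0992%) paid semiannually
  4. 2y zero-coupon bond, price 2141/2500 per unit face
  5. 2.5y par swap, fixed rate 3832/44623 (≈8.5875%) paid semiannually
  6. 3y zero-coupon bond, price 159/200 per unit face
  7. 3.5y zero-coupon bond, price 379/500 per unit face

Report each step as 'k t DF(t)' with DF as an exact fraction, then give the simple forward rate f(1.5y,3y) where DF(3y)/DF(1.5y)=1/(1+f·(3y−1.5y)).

1 1/2 4801/5000
2 1 4683/5000
3 3/2 9007/10000
4 2 2141/2500
5 5/2 2021/2500
6 3 159/200
7 7/2 379/500
f(1.5y,3y) = ((9007/10000)/(159/200) − 1)/(3/2) = 1057/11925 ≈ 8.8637%

step 1 [0.5y] bond c/2=1/100: DF=(484901/500000 − 1/100·(0))/(1+1/100) = 4801/5000 ≈ 0.960200
step 2 [1y] bond c/2=13/800: DF=(967423/1000000 − 13/800·(0.960200))/(1+13/800) = 4683/5000 ≈ 0.936600
step 3 [1.5y] swap r/2=331/9325: DF=(1 − 331/9325·(0.960200+0.936600))/(1+331/9325) = 9007/10000 ≈ 0.900700
step 4 [2y] zero: DF = P = 2141/2500 ≈ 0.856400
step 5 [2.5y] swap r/2=1916/44623: DF=(1 − 1916/44623·(0.960200+0.936600+0.900700+0.856400))/(1+1916/44623) = 2021/2500 ≈ 0.808400
step 6 [3y] zero: DF = P = 159/200 ≈ 0.795000
step 7 [3.5y] zero: DF = P = 379/500 ≈ 0.758000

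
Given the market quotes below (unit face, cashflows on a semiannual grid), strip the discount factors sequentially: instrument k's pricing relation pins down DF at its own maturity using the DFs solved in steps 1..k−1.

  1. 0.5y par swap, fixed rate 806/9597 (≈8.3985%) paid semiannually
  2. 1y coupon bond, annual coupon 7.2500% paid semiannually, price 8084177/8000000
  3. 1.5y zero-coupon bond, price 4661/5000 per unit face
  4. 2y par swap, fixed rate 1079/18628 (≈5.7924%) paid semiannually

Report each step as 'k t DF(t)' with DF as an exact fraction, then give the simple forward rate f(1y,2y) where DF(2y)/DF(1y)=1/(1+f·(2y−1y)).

step 1 [0.5y] swap r/2=403/9597: DF=(1 − 403/9597·(0))/(1+403/9597) = 9597/10000 ≈ 0.959700
step 2 [1y] bond c/2=29/800: DF=(8084177/8000000 − 29/800·(0.959700))/(1+29/800) = 1177/1250 ≈ 0.941600
step 3 [1.5y] zero: DF = P = 4661/5000 ≈ 0.932200
step 4 [2y] swap r/2=1079/37256: DF=(1 − 1079/37256·(0.959700+0.941600+0.932200))/(1+1079/37256) = 8921/10000 ≈ 0.892100

1 1/2 9597/10000
2 1 1177/1250
3 3/2 4661/5000
4 2 8921/10000
f(1y,2y) = ((1177/1250)/(8921/10000) − 1)/(1) = 45/811 ≈ 5.5487%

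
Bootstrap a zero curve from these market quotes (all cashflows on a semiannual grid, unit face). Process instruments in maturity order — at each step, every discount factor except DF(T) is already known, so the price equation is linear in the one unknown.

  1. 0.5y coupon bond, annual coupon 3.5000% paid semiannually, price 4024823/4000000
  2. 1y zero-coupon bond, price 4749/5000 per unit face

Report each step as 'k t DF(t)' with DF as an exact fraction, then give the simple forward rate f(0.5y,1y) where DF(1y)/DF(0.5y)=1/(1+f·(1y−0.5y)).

1 1/2 9889/10000
2 1 4749/5000
f(0.5y,1y) = ((9889/10000)/(4749/5000) − 1)/(1/2) = 391/4749 ≈ 8.2333%

step 1 [0.5y] bond c/2=7/400: DF=(4024823/4000000 − 7/400·(0))/(1+7/400) = 9889/10000 ≈ 0.988900
step 2 [1y] zero: DF = P = 4749/5000 ≈ 0.949800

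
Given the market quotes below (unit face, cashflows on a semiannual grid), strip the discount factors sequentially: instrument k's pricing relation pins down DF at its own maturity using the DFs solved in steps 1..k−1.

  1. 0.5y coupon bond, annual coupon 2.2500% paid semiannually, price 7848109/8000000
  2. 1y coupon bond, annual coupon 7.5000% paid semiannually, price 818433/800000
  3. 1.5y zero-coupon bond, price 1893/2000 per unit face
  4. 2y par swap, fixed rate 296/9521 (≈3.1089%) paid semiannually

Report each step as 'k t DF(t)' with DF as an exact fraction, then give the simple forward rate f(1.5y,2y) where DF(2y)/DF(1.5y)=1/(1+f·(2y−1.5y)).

1 1/2 9701/10000
2 1 951/1000
3 3/2 1893/2000
4 2 588/625
f(1.5y,2y) = ((1893/2000)/(588/625) − 1)/(1/2) = 19/1568 ≈ 1.2117%

step 1 [0.5y] bond c/2=9/800: DF=(7848109/8000000 − 9/800·(0))/(1+9/800) = 9701/10000 ≈ 0.970100
step 2 [1y] bond c/2=3/80: DF=(818433/800000 − 3/80·(0.970100))/(1+3/80) = 951/1000 ≈ 0.951000
step 3 [1.5y] zero: DF = P = 1893/2000 ≈ 0.946500
step 4 [2y] swap r/2=148/9521: DF=(1 − 148/9521·(0.970100+0.951000+0.946500))/(1+148/9521) = 588/625 ≈ 0.940800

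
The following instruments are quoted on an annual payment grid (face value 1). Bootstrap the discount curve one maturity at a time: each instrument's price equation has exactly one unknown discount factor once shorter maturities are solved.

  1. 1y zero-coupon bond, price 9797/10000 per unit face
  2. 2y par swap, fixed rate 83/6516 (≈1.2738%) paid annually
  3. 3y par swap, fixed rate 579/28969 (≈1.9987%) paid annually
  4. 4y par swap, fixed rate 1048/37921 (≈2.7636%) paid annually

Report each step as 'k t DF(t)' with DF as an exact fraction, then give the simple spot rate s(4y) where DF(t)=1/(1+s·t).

step 1 [1y] zero: DF = P = 9797/10000 ≈ 0.979700
step 2 [2y] swap r/1=83/6516: DF=(1 − 83/6516·(0.979700))/(1+83/6516) = 9751/10000 ≈ 0.975100
step 3 [3y] swap r/1=579/28969: DF=(1 − 579/28969·(0.979700+0.975100))/(1+579/28969) = 9421/10000 ≈ 0.942100
step 4 [4y] swap r/1=1048/37921: DF=(1 − 1048/37921·(0.979700+0.975100+0.942100))/(1+1048/37921) = 1119/1250 ≈ 0.895200

1 1 9797/10000
2 2 9751/10000
3 3 9421/10000
4 4 1119/1250
s(4y) = (1/(1119/1250) − 1)/(4) = 131/4476 ≈ 2.9267%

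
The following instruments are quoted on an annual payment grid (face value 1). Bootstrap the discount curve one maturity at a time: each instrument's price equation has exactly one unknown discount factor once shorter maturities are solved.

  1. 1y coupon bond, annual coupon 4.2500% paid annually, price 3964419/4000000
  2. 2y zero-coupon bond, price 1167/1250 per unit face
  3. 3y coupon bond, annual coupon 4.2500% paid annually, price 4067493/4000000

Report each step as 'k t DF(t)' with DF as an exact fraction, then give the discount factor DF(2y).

1 1 9507/10000
2 2 1167/1250
3 3 4493/5000
DF(2y) = 1167/1250 ≈ 0.933600

step 1 [1y] bond c/1=17/400: DF=(3964419/4000000 − 17/400·(0))/(1+17/400) = 9507/10000 ≈ 0.950700
step 2 [2y] zero: DF = P = 1167/1250 ≈ 0.933600
step 3 [3y] bond c/1=17/400: DF=(4067493/4000000 − 17/400·(0.950700+0.933600))/(1+17/400) = 4493/5000 ≈ 0.898600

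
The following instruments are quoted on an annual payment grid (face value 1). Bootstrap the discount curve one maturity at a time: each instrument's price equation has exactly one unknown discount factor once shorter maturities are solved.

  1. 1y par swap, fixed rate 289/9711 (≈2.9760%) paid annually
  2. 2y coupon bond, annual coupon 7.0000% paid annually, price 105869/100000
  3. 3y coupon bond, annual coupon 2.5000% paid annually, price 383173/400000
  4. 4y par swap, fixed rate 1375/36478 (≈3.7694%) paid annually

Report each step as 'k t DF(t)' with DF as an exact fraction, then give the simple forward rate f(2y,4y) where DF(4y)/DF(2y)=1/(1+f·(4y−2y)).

1 1 9711/10000
2 2 9259/10000
3 3 8883/10000
4 4 69/80
f(2y,4y) = ((9259/10000)/(69/80) − 1)/(2) = 317/8625 ≈ 3.6754%

step 1 [1y] swap r/1=289/9711: DF=(1 − 289/9711·(0))/(1+289/9711) = 9711/10000 ≈ 0.971100
step 2 [2y] bond c/1=7/100: DF=(105869/100000 − 7/100·(0.971100))/(1+7/100) = 9259/10000 ≈ 0.925900
step 3 [3y] bond c/1=1/40: DF=(383173/400000 − 1/40·(0.971100+0.925900))/(1+1/40) = 8883/10000 ≈ 0.888300
step 4 [4y] swap r/1=1375/36478: DF=(1 − 1375/36478·(0.971100+0.925900+0.888300))/(1+1375/36478) = 69/80 ≈ 0.862500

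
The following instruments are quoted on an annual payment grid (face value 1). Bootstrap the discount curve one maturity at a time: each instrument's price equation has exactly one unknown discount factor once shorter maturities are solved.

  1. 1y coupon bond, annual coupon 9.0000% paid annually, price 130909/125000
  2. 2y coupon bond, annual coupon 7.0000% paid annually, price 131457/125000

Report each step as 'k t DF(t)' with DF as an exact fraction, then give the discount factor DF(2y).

step 1 [1y] bond c/1=9/100: DF=(130909/125000 − 9/100·(0))/(1+9/100) = 1201/1250 ≈ 0.960800
step 2 [2y] bond c/1=7/100: DF=(131457/125000 − 7/100·(0.960800))/(1+7/100) = 23/25 ≈ 0.920000

1 1 1201/1250
2 2 23/25
DF(2y) = 23/25 ≈ 0.920000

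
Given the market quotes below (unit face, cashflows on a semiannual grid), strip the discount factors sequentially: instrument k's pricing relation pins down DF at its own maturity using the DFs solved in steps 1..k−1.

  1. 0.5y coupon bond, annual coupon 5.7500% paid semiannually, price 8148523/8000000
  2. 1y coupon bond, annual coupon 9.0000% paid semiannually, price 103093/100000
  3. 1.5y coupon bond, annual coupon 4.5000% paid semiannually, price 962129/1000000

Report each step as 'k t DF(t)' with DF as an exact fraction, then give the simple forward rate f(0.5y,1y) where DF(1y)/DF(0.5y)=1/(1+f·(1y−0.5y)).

step 1 [0.5y] bond c/2=23/800: DF=(8148523/8000000 − 23/800·(0))/(1+23/800) = 9901/10000 ≈ 0.990100
step 2 [1y] bond c/2=9/200: DF=(103093/100000 − 9/200·(0.990100))/(1+9/200) = 9439/10000 ≈ 0.943900
step 3 [1.5y] bond c/2=9/400: DF=(962129/1000000 − 9/400·(0.990100+0.943900))/(1+9/400) = 1123/1250 ≈ 0.898400

1 1/2 9901/10000
2 1 9439/10000
3 3/2 1123/1250
f(0.5y,1y) = ((9901/10000)/(9439/10000) − 1)/(1/2) = 924/9439 ≈ 9.7892%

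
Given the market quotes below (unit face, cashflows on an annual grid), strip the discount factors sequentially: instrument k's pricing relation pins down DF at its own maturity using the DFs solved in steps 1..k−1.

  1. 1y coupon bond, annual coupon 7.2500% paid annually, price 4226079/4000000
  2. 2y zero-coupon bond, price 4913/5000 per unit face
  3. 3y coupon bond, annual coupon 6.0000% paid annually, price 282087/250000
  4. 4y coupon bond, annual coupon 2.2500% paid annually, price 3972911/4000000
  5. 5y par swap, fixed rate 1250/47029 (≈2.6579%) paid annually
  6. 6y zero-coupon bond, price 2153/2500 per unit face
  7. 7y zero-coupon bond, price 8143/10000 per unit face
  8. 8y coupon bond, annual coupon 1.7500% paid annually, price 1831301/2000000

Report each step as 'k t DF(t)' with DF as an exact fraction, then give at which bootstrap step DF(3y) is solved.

step 1 [1y] bond c/1=29/400: DF=(4226079/4000000 − 29/400·(0))/(1+29/400) = 9851/10000 ≈ 0.985100
step 2 [2y] zero: DF = P = 4913/5000 ≈ 0.982600
step 3 [3y] bond c/1=3/50: DF=(282087/250000 − 3/50·(0.985100+0.982600))/(1+3/50) = 9531/10000 ≈ 0.953100
step 4 [4y] bond c/1=9/400: DF=(3972911/4000000 − 9/400·(0.985100+0.982600+0.953100))/(1+9/400) = 9071/10000 ≈ 0.907100
step 5 [5y] swap r/1=1250/47029: DF=(1 − 1250/47029·(0.985100+0.982600+0.953100+0.907100))/(1+1250/47029) = 7/8 ≈ 0.875000
step 6 [6y] zero: DF = P = 2153/2500 ≈ 0.861200
step 7 [7y] zero: DF = P = 8143/10000 ≈ 0.814300
step 8 [8y] bond c/1=7/400: DF=(1831301/2000000 − 7/400·(0.985100+0.982600+0.953100+0.907100+0.875000+0.861200+0.814300))/(1+7/400) = 3951/5000 ≈ 0.790200

1 1 9851/10000
2 2 4913/5000
3 3 9531/10000
4 4 9071/10000
5 5 7/8
6 6 2153/2500
7 7 8143/10000
8 8 3951/5000
DF(3y) is solved at step 3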